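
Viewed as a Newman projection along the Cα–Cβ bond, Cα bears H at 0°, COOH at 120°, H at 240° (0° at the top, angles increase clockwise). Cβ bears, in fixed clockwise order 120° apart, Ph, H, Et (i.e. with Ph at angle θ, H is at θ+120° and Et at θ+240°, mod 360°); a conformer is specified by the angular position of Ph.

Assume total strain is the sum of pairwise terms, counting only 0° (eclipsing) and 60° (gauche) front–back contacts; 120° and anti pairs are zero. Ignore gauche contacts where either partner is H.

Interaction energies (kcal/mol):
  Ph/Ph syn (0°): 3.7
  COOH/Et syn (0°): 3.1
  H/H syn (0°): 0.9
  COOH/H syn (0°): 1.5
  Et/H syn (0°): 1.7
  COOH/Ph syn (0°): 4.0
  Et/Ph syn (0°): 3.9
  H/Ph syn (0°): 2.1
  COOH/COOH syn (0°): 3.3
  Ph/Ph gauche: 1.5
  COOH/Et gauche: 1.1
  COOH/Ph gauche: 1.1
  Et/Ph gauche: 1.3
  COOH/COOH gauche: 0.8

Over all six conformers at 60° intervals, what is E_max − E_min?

5.5 kcal/mol

Ph at 0° (eclipsed): H–Ph eclipsed, COOH–H eclipsed, H–Et eclipsed; 2.1 + 1.5 + 1.7 = 5.3 kcal/mol.
Ph at 60° (staggered): COOH–Ph gauche; 1.1 = 1.1 kcal/mol.
Ph at 120° (eclipsed): H–Et eclipsed, COOH–Ph eclipsed, H–H eclipsed; 1.7 + 4.0 + 0.9 = 6.6 kcal/mol.
Ph at 180° (staggered): COOH–Ph gauche, COOH–Et gauche; 1.1 + 1.1 = 2.2 kcal/mol.
Ph at 240° (eclipsed): H–H eclipsed, COOH–Et eclipsed, H–Ph eclipsed; 0.9 + 3.1 + 2.1 = 6.1 kcal/mol.
Ph at 300° (staggered): COOH–Et gauche; 1.1 = 1.1 kcal/mol.
Max at 120° (6.6 kcal/mol), min at 60° (1.1 kcal/mol); barrier = 5.5 kcal/mol.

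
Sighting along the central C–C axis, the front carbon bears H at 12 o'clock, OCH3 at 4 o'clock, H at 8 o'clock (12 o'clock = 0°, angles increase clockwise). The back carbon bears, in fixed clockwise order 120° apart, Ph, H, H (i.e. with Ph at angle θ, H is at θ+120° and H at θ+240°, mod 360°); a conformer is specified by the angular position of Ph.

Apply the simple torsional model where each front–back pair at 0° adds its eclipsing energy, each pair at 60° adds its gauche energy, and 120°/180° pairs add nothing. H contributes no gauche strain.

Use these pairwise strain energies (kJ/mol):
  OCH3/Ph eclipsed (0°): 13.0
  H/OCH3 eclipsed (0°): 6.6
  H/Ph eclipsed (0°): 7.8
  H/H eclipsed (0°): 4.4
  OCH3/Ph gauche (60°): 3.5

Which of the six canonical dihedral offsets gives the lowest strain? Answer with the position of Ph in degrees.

Ph at 0° (eclipsed): H–Ph eclipsed, OCH3–H eclipsed, H–H eclipsed; 7.8 + 6.6 + 4.4 = 18.8 kJ/mol.
Ph at 60° (staggered): OCH3–Ph gauche; 3.5 = 3.5 kJ/mol.
Ph at 120° (eclipsed): H–H eclipsed, OCH3–Ph eclipsed, H–H eclipsed; 4.4 + 13.0 + 4.4 = 21.8 kJ/mol.
Ph at 180° (staggered): OCH3–Ph gauche; 3.5 = 3.5 kJ/mol.
Ph at 240° (eclipsed): H–H eclipsed, OCH3–H eclipsed, H–Ph eclipsed; 4.4 + 6.6 + 7.8 = 18.8 kJ/mol.
Ph at 300° (staggered): no non-H gauche contacts → 0.0 kJ/mol.
The minimum (0.0 kJ/mol) occurs with Ph at 300°.

300°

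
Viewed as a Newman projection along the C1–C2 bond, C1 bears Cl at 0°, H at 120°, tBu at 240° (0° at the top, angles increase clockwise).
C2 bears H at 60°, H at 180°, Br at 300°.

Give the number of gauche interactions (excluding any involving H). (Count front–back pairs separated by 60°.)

Non-H gauche pairs: Cl(0°)/Br(300°); tBu(240°)/Br(300°) — 2 interactions.

2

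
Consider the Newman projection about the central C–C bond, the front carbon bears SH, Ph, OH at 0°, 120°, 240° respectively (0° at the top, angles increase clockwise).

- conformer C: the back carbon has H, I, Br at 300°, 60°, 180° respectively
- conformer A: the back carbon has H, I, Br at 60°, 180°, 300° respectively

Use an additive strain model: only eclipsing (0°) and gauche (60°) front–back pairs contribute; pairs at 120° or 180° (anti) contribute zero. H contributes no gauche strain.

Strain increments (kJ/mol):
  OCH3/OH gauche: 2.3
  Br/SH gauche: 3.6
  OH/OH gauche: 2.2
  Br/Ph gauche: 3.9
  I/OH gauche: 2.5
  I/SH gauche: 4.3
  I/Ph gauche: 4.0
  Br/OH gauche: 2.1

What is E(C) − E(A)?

+2.1 kJ/mol

C (staggered): SH(0°)/I(60°) gauche 4.3; Ph(120°)/I(60°) gauche 4.0; Ph(120°)/Br(180°) gauche 3.9; OH(240°)/Br(180°) gauche 2.1 → 14.3 kJ/mol.
A (staggered): SH(0°)/Br(300°) gauche 3.6; Ph(120°)/I(180°) gauche 4.0; OH(240°)/I(180°) gauche 2.5; OH(240°)/Br(300°) gauche 2.1 → 12.2 kJ/mol.
E(C) − E(A) = 14.3 − 12.2 = +2.1 kJ/mol.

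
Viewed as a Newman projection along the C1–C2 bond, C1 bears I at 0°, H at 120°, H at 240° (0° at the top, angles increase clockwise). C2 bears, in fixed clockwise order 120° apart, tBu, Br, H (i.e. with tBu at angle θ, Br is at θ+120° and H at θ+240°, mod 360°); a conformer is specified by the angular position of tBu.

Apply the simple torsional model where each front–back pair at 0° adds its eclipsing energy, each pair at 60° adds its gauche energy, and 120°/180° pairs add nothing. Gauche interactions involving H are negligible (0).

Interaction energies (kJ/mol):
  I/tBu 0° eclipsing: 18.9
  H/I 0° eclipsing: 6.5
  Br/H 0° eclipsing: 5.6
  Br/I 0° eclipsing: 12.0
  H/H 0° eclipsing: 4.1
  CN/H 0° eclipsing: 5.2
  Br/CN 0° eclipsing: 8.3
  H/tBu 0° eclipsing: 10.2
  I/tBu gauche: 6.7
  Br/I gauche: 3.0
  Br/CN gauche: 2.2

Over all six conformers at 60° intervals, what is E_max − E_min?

25.6 kJ/mol

tBu at 0° (eclipsed): I–tBu eclipsed, H–Br eclipsed, H–H eclipsed; 18.9 + 5.6 + 4.1 = 28.6 kJ/mol.
tBu at 60° (staggered): I–tBu gauche; 6.7 = 6.7 kJ/mol.
tBu at 120° (eclipsed): I–H eclipsed, H–tBu eclipsed, H–Br eclipsed; 6.5 + 10.2 + 5.6 = 22.3 kJ/mol.
tBu at 180° (staggered): I–Br gauche; 3.0 = 3.0 kJ/mol.
tBu at 240° (eclipsed): I–Br eclipsed, H–H eclipsed, H–tBu eclipsed; 12.0 + 4.1 + 10.2 = 26.3 kJ/mol.
tBu at 300° (staggered): I–tBu gauche, I–Br gauche; 6.7 + 3.0 = 9.7 kJ/mol.
Max at 0° (28.6 kJ/mol), min at 180° (3.0 kJ/mol); barrier = 25.6 kJ/mol.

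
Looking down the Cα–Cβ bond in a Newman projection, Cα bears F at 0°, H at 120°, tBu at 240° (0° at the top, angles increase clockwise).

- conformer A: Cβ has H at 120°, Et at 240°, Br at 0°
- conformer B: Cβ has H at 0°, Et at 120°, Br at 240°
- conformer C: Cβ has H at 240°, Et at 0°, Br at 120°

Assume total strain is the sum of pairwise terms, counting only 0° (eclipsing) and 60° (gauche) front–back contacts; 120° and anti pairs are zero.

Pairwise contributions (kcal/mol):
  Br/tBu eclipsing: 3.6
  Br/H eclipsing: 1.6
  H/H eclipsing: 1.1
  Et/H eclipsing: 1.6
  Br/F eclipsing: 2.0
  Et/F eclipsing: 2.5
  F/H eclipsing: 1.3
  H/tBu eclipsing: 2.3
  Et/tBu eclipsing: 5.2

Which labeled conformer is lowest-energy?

C

A is eclipsed. F at 0° is eclipsed with Br at 0° (2.0); H at 120° is eclipsed with H at 120° (1.1); tBu at 240° is eclipsed with Et at 240° (5.2). Total 8.3 kcal/mol.
B is eclipsed. F at 0° is eclipsed with H at 0° (1.3); H at 120° is eclipsed with Et at 120° (1.6); tBu at 240° is eclipsed with Br at 240° (3.6). Total 6.5 kcal/mol.
C is eclipsed. F at 0° is eclipsed with Et at 0° (2.5); H at 120° is eclipsed with Br at 120° (1.6); tBu at 240° is eclipsed with H at 240° (2.3). Total 6.4 kcal/mol.
C has the lowest total (6.4 kcal/mol).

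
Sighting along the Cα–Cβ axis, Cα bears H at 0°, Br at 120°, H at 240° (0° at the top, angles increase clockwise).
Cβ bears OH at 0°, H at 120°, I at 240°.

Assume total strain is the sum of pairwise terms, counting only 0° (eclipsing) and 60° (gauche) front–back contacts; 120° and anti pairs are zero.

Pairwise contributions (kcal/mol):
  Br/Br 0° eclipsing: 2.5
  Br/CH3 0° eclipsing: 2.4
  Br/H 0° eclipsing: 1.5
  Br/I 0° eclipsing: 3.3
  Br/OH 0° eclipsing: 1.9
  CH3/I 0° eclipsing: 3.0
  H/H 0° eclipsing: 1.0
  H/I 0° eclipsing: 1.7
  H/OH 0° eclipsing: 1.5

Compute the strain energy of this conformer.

This conformer (eclipsed): H(0°)/OH(0°) eclipsed 1.5; Br(120°)/H(120°) eclipsed 1.5; H(240°)/I(240°) eclipsed 1.7 → 4.7 kcal/mol.

4.7 kcal/mol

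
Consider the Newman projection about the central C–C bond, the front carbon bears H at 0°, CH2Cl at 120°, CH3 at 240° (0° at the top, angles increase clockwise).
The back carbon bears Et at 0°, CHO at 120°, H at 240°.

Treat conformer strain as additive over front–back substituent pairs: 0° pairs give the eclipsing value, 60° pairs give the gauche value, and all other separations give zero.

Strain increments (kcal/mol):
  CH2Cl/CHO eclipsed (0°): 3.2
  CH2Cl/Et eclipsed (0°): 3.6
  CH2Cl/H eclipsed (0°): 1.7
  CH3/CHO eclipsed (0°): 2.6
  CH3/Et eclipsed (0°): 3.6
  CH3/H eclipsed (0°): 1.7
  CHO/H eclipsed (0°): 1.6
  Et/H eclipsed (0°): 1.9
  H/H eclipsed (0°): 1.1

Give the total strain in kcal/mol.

6.8 kcal/mol

This conformer (eclipsed): H–Et eclipsed, CH2Cl–CHO eclipsed, CH3–H eclipsed; 1.9 + 3.2 + 1.7 = 6.8 kcal/mol.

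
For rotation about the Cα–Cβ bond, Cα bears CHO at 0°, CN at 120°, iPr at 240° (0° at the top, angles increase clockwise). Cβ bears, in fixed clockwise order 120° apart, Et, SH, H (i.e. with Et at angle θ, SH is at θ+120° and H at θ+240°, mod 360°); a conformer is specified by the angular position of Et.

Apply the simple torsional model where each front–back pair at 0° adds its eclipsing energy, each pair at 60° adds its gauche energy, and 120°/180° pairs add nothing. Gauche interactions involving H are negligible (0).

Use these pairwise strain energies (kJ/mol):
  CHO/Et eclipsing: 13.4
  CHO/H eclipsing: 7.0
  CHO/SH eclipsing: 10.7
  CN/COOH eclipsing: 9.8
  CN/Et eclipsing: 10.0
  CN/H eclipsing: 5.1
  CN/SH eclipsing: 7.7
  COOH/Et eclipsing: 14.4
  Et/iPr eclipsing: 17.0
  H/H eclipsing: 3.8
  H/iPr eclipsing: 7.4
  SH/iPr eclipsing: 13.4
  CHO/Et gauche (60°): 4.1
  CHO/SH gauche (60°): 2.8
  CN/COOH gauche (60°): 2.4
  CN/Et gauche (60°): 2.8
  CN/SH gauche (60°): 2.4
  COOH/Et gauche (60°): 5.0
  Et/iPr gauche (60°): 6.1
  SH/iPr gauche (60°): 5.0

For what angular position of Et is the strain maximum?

240°

Et at 0° (eclipsed): CHO–Et eclipsed, CN–SH eclipsed, iPr–H eclipsed; 13.4 + 7.7 + 7.4 = 28.5 kJ/mol.
Et at 60° (staggered): CHO–Et gauche, CN–Et gauche, CN–SH gauche, iPr–SH gauche; 4.1 + 2.8 + 2.4 + 5.0 = 14.3 kJ/mol.
Et at 120° (eclipsed): CHO–H eclipsed, CN–Et eclipsed, iPr–SH eclipsed; 7.0 + 10.0 + 13.4 = 30.4 kJ/mol.
Et at 180° (staggered): CHO–SH gauche, CN–Et gauche, iPr–Et gauche, iPr–SH gauche; 2.8 + 2.8 + 6.1 + 5.0 = 16.7 kJ/mol.
Et at 240° (eclipsed): CHO–SH eclipsed, CN–H eclipsed, iPr–Et eclipsed; 10.7 + 5.1 + 17.0 = 32.8 kJ/mol.
Et at 300° (staggered): CHO–Et gauche, CHO–SH gauche, CN–SH gauche, iPr–Et gauche; 4.1 + 2.8 + 2.4 + 6.1 = 15.4 kJ/mol.
The maximum (32.8 kJ/mol) occurs with Et at 240°.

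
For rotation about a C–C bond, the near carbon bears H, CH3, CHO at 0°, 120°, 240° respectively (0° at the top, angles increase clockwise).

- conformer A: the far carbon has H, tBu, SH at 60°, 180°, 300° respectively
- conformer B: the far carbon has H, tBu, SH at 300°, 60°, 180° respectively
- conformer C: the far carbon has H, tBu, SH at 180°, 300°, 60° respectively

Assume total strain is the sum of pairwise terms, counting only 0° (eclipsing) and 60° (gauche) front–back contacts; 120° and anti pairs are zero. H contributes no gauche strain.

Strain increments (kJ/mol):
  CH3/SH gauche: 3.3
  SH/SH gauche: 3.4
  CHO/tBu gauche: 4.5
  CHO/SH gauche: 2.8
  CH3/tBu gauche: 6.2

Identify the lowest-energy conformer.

C

A is staggered. CH3 at 120° is gauche with tBu at 180° (6.2); CHO at 240° is gauche with tBu at 180° (4.5); CHO at 240° is gauche with SH at 300° (2.8). Total 13.5 kJ/mol.
B is staggered. CH3 at 120° is gauche with tBu at 60° (6.2); CH3 at 120° is gauche with SH at 180° (3.3); CHO at 240° is gauche with SH at 180° (2.8). Total 12.3 kJ/mol.
C is staggered. CH3 at 120° is gauche with SH at 60° (3.3); CHO at 240° is gauche with tBu at 300° (4.5). Total 7.8 kJ/mol.
C has the lowest total (7.8 kJ/mol).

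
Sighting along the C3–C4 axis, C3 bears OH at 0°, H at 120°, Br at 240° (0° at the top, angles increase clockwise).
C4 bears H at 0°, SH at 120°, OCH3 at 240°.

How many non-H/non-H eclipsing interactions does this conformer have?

1

Non-H eclipsing pairs: Br(240°)/OCH3(240°) — 1 interaction.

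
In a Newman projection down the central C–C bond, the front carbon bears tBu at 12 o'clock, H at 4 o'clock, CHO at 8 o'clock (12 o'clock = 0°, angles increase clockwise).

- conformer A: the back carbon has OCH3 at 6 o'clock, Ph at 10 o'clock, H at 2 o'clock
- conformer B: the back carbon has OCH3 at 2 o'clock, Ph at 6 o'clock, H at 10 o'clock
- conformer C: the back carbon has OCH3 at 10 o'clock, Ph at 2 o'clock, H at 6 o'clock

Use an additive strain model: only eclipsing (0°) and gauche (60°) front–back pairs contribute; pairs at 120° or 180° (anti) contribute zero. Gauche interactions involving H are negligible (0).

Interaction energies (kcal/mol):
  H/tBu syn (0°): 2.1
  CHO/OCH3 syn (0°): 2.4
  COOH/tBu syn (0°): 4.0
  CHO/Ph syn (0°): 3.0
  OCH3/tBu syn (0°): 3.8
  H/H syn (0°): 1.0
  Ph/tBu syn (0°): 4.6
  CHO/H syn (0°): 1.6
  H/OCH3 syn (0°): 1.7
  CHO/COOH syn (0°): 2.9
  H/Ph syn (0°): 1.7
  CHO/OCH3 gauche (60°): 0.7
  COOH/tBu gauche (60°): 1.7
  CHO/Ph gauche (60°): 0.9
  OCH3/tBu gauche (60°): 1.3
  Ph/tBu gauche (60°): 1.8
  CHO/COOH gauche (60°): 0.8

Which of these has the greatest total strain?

C

A is staggered. tBu at 0° is gauche with Ph at 300° (1.8); CHO at 240° is gauche with OCH3 at 180° (0.7); CHO at 240° is gauche with Ph at 300° (0.9). Total 3.4 kcal/mol.
B is staggered. tBu at 0° is gauche with OCH3 at 60° (1.3); CHO at 240° is gauche with Ph at 180° (0.9). Total 2.2 kcal/mol.
C is staggered. tBu at 0° is gauche with OCH3 at 300° (1.3); tBu at 0° is gauche with Ph at 60° (1.8); CHO at 240° is gauche with OCH3 at 300° (0.7). Total 3.8 kcal/mol.
C has the highest total (3.8 kcal/mol).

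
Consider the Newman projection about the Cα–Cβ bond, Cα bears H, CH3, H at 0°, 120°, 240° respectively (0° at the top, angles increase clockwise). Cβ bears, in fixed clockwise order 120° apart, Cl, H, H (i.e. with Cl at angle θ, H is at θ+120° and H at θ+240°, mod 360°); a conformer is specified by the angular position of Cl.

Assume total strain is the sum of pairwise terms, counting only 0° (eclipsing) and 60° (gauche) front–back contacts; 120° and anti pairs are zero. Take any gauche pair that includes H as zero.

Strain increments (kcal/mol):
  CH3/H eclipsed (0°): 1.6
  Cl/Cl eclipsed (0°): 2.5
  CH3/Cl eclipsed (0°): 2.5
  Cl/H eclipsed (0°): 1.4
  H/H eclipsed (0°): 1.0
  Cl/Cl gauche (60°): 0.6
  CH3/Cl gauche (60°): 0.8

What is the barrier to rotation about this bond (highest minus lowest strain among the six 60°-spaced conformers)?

4.5 kcal/mol

Cl at 0° is eclipsed. H at 0° is eclipsed with Cl at 0° (1.4); CH3 at 120° is eclipsed with H at 120° (1.6); H at 240° is eclipsed with H at 240° (1.0). Total 4.0 kcal/mol.
Cl at 60° is staggered. CH3 at 120° is gauche with Cl at 60° (0.8). Total 0.8 kcal/mol.
Cl at 120° is eclipsed. H at 0° is eclipsed with H at 0° (1.0); CH3 at 120° is eclipsed with Cl at 120° (2.5); H at 240° is eclipsed with H at 240° (1.0). Total 4.5 kcal/mol.
Cl at 180° is staggered. CH3 at 120° is gauche with Cl at 180° (0.8). Total 0.8 kcal/mol.
Cl at 240° is eclipsed. H at 0° is eclipsed with H at 0° (1.0); CH3 at 120° is eclipsed with H at 120° (1.6); H at 240° is eclipsed with Cl at 240° (1.4). Total 4.0 kcal/mol.
Cl at 300° (staggered): no non-H gauche contacts → 0.0 kcal/mol.
Max at 120° (4.5 kcal/mol), min at 300° (0.0 kcal/mol); barrier = 4.5 kcal/mol.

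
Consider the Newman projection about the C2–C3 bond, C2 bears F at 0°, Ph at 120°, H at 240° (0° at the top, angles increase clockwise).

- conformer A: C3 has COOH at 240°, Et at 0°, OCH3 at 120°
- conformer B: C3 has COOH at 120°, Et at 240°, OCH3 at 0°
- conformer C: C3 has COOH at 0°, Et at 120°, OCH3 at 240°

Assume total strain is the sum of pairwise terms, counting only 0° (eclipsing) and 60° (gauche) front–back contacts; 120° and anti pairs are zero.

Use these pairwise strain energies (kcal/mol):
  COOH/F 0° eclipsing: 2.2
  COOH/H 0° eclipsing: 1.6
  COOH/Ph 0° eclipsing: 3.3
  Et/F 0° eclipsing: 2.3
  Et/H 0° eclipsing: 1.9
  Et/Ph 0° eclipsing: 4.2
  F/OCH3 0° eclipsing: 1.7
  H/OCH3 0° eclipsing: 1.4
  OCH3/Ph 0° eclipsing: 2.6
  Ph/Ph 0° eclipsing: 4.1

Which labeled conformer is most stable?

A (eclipsed): F(0°)/Et(0°) eclipsed 2.3; Ph(120°)/OCH3(120°) eclipsed 2.6; H(240°)/COOH(240°) eclipsed 1.6 → 6.5 kcal/mol.
B (eclipsed): F(0°)/OCH3(0°) eclipsed 1.7; Ph(120°)/COOH(120°) eclipsed 3.3; H(240°)/Et(240°) eclipsed 1.9 → 6.9 kcal/mol.
C (eclipsed): F(0°)/COOH(0°) eclipsed 2.2; Ph(120°)/Et(120°) eclipsed 4.2; H(240°)/OCH3(240°) eclipsed 1.4 → 7.8 kcal/mol.
A has the lowest total (6.5 kcal/mol).

A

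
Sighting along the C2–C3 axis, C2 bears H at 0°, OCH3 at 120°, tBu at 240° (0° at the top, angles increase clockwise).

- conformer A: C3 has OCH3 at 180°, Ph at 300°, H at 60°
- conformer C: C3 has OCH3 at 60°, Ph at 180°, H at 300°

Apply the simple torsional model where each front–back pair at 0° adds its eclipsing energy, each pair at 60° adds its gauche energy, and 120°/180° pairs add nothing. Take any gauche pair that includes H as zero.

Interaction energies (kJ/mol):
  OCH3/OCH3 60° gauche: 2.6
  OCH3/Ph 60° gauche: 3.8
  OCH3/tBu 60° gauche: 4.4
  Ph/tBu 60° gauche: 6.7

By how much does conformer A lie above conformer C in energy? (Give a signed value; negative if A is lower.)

+0.6 kJ/mol

A is staggered. OCH3 at 120° is gauche with OCH3 at 180° (2.6); tBu at 240° is gauche with OCH3 at 180° (4.4); tBu at 240° is gauche with Ph at 300° (6.7). Total 13.7 kJ/mol.
C is staggered. OCH3 at 120° is gauche with OCH3 at 60° (2.6); OCH3 at 120° is gauche with Ph at 180° (3.8); tBu at 240° is gauche with Ph at 180° (6.7). Total 13.1 kJ/mol.
E(A) − E(C) = 13.7 − 13.1 = +0.6 kJ/mol.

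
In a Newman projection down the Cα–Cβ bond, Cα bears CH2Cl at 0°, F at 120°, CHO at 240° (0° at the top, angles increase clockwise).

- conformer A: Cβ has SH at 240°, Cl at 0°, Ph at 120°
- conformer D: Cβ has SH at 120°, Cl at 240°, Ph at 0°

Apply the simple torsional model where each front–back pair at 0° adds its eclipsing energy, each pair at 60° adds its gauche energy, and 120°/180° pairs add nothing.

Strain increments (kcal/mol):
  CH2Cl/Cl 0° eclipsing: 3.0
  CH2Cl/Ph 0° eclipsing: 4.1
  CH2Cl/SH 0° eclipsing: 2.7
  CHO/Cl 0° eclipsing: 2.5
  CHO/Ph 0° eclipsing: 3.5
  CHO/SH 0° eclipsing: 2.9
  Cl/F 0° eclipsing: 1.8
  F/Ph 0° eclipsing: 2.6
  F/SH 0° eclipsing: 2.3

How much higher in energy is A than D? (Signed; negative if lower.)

A (eclipsed): CH2Cl(0°)/Cl(0°) eclipsed 3.0; F(120°)/Ph(120°) eclipsed 2.6; CHO(240°)/SH(240°) eclipsed 2.9 → 8.5 kcal/mol.
D (eclipsed): CH2Cl(0°)/Ph(0°) eclipsed 4.1; F(120°)/SH(120°) eclipsed 2.3; CHO(240°)/Cl(240°) eclipsed 2.5 → 8.9 kcal/mol.
E(A) − E(D) = 8.5 − 8.9 = -0.4 kcal/mol.

-0.4 kcal/mol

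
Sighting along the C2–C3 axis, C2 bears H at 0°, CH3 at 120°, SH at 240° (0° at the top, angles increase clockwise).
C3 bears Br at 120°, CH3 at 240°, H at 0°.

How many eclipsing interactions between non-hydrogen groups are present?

Non-H eclipsing pairs: CH3(120°)/Br(120°); SH(240°)/CH3(240°) — 2 interactions.

2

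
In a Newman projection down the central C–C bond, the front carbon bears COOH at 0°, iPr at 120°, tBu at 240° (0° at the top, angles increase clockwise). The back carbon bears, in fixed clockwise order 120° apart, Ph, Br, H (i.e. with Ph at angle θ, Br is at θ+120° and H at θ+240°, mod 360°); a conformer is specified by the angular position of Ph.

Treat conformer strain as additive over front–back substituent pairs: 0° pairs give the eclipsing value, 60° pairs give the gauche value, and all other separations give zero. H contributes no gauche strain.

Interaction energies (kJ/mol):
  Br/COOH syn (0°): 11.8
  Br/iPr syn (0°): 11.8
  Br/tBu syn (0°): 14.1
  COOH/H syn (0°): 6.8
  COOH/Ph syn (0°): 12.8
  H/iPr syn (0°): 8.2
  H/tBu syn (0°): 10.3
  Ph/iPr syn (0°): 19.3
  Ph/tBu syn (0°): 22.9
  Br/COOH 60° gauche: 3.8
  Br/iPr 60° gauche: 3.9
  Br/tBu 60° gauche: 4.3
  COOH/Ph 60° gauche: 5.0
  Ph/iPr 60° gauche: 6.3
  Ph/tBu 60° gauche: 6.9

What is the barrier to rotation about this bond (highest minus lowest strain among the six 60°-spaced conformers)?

Ph at 0° (eclipsed): COOH(0°)/Ph(0°) eclipsed 12.8; iPr(120°)/Br(120°) eclipsed 11.8; tBu(240°)/H(240°) eclipsed 10.3 → 34.9 kJ/mol.
Ph at 60° (staggered): COOH(0°)/Ph(60°) gauche 5.0; iPr(120°)/Ph(60°) gauche 6.3; iPr(120°)/Br(180°) gauche 3.9; tBu(240°)/Br(180°) gauche 4.3 → 19.5 kJ/mol.
Ph at 120° (eclipsed): COOH(0°)/H(0°) eclipsed 6.8; iPr(120°)/Ph(120°) eclipsed 19.3; tBu(240°)/Br(240°) eclipsed 14.1 → 40.2 kJ/mol.
Ph at 180° (staggered): COOH(0°)/Br(300°) gauche 3.8; iPr(120°)/Ph(180°) gauche 6.3; tBu(240°)/Ph(180°) gauche 6.9; tBu(240°)/Br(300°) gauche 4.3 → 21.3 kJ/mol.
Ph at 240° (eclipsed): COOH(0°)/Br(0°) eclipsed 11.8; iPr(120°)/H(120°) eclipsed 8.2; tBu(240°)/Ph(240°) eclipsed 22.9 → 42.9 kJ/mol.
Ph at 300° (staggered): COOH(0°)/Ph(300°) gauche 5.0; COOH(0°)/Br(60°) gauche 3.8; iPr(120°)/Br(60°) gauche 3.9; tBu(240°)/Ph(300°) gauche 6.9 → 19.6 kJ/mol.
Max at 240° (42.9 kJ/mol), min at 60° (19.5 kJ/mol); barrier = 23.4 kJ/mol.

23.4 kJ/mol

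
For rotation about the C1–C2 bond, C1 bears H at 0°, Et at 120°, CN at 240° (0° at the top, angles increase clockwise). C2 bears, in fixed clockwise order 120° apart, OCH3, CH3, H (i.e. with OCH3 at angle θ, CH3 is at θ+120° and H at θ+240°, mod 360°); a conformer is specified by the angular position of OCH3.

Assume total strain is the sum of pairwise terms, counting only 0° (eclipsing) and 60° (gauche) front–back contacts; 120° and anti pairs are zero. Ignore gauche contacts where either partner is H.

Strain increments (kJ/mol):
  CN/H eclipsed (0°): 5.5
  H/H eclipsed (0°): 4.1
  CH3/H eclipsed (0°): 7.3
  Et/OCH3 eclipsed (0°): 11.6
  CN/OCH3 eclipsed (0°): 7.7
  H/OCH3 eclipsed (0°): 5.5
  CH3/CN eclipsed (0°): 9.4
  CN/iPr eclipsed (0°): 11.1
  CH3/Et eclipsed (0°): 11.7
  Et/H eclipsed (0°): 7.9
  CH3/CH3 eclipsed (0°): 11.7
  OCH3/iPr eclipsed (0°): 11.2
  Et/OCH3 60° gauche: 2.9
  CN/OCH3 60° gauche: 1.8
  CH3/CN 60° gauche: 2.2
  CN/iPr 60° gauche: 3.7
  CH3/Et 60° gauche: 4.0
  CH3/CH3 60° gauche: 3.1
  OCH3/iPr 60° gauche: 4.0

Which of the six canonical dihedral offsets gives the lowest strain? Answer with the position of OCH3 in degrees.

300°

OCH3 at 0° (eclipsed): H–OCH3 eclipsed, Et–CH3 eclipsed, CN–H eclipsed; 5.5 + 11.7 + 5.5 = 22.7 kJ/mol.
OCH3 at 60° (staggered): Et–OCH3 gauche, Et–CH3 gauche, CN–CH3 gauche; 2.9 + 4.0 + 2.2 = 9.1 kJ/mol.
OCH3 at 120° (eclipsed): H–H eclipsed, Et–OCH3 eclipsed, CN–CH3 eclipsed; 4.1 + 11.6 + 9.4 = 25.1 kJ/mol.
OCH3 at 180° (staggered): Et–OCH3 gauche, CN–OCH3 gauche, CN–CH3 gauche; 2.9 + 1.8 + 2.2 = 6.9 kJ/mol.
OCH3 at 240° (eclipsed): H–CH3 eclipsed, Et–H eclipsed, CN–OCH3 eclipsed; 7.3 + 7.9 + 7.7 = 22.9 kJ/mol.
OCH3 at 300° (staggered): Et–CH3 gauche, CN–OCH3 gauche; 4.0 + 1.8 = 5.8 kJ/mol.
The minimum (5.8 kJ/mol) occurs with OCH3 at 300°.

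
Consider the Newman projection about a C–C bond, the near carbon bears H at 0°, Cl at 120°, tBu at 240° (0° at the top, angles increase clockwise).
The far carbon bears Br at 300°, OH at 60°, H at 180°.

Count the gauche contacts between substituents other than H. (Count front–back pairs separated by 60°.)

Non-H gauche pairs: Cl(120°)/OH(60°); tBu(240°)/Br(300°) — 2 interactions.

2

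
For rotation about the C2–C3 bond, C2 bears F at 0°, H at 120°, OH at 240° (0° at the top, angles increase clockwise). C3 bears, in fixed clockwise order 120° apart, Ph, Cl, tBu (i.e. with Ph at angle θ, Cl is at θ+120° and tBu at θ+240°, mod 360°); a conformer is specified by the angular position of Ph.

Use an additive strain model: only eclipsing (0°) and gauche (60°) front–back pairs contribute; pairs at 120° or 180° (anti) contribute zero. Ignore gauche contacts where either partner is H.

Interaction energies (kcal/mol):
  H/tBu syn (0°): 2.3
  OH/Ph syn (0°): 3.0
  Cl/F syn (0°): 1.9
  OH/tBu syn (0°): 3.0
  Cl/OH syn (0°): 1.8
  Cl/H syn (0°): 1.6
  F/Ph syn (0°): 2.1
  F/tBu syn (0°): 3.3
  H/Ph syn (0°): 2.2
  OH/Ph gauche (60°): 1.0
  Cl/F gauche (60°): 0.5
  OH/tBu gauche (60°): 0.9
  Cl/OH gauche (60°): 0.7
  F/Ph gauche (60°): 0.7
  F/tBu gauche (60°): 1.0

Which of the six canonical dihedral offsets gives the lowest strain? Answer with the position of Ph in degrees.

Ph at 0° (eclipsed): F(0°)/Ph(0°) eclipsed 2.1; H(120°)/Cl(120°) eclipsed 1.6; OH(240°)/tBu(240°) eclipsed 3.0 → 6.7 kcal/mol.
Ph at 60° (staggered): F(0°)/Ph(60°) gauche 0.7; F(0°)/tBu(300°) gauche 1.0; OH(240°)/Cl(180°) gauche 0.7; OH(240°)/tBu(300°) gauche 0.9 → 3.3 kcal/mol.
Ph at 120° (eclipsed): F(0°)/tBu(0°) eclipsed 3.3; H(120°)/Ph(120°) eclipsed 2.2; OH(240°)/Cl(240°) eclipsed 1.8 → 7.3 kcal/mol.
Ph at 180° (staggered): F(0°)/Cl(300°) gauche 0.5; F(0°)/tBu(60°) gauche 1.0; OH(240°)/Ph(180°) gauche 1.0; OH(240°)/Cl(300°) gauche 0.7 → 3.2 kcal/mol.
Ph at 240° (eclipsed): F(0°)/Cl(0°) eclipsed 1.9; H(120°)/tBu(120°) eclipsed 2.3; OH(240°)/Ph(240°) eclipsed 3.0 → 7.2 kcal/mol.
Ph at 300° (staggered): F(0°)/Ph(300°) gauche 0.7; F(0°)/Cl(60°) gauche 0.5; OH(240°)/Ph(300°) gauche 1.0; OH(240°)/tBu(180°) gauche 0.9 → 3.1 kcal/mol.
The minimum (3.1 kcal/mol) occurs with Ph at 300°.

300°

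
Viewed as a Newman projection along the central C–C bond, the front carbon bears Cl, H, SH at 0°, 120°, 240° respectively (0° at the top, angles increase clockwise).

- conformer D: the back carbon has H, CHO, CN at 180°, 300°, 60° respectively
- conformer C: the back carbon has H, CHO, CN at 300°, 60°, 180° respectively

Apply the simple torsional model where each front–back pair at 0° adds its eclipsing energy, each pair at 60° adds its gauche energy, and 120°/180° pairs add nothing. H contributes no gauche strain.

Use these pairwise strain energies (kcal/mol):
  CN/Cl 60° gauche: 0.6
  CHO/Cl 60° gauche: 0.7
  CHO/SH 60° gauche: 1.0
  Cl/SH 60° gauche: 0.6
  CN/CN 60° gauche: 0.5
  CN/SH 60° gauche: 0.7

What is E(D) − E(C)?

D is staggered. Cl at 0° is gauche with CHO at 300° (0.7); Cl at 0° is gauche with CN at 60° (0.6); SH at 240° is gauche with CHO at 300° (1.0). Total 2.3 kcal/mol.
C is staggered. Cl at 0° is gauche with CHO at 60° (0.7); SH at 240° is gauche with CN at 180° (0.7). Total 1.4 kcal/mol.
E(D) − E(C) = 2.3 − 1.4 = +0.9 kcal/mol.

+0.9 kcal/mol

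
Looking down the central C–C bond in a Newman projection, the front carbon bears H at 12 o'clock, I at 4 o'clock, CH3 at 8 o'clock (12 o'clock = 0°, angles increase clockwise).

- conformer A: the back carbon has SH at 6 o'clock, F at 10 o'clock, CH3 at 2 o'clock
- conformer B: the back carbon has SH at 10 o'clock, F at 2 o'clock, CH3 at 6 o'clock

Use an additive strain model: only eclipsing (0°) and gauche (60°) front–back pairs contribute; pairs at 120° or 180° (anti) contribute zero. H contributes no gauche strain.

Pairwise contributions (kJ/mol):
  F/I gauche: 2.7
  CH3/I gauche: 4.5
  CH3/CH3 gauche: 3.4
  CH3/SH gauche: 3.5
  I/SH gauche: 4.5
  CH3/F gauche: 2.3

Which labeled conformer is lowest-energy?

B

A (staggered): I(120°)/SH(180°) gauche 4.5; I(120°)/CH3(60°) gauche 4.5; CH3(240°)/SH(180°) gauche 3.5; CH3(240°)/F(300°) gauche 2.3 → 14.8 kJ/mol.
B (staggered): I(120°)/F(60°) gauche 2.7; I(120°)/CH3(180°) gauche 4.5; CH3(240°)/SH(300°) gauche 3.5; CH3(240°)/CH3(180°) gauche 3.4 → 14.1 kJ/mol.
B has the lowest total (14.1 kJ/mol).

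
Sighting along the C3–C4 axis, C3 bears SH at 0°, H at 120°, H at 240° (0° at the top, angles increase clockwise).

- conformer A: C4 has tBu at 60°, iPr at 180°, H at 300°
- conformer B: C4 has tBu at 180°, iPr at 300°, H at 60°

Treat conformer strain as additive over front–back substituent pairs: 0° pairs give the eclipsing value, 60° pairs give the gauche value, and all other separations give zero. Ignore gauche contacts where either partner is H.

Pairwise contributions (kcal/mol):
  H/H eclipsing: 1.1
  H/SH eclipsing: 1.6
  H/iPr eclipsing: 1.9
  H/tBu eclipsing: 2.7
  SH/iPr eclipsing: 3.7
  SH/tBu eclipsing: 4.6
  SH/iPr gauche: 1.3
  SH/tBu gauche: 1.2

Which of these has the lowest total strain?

A (staggered): SH–tBu gauche; 1.2 = 1.2 kcal/mol.
B (staggered): SH–iPr gauche; 1.3 = 1.3 kcal/mol.
A has the lowest total (1.2 kcal/mol).

A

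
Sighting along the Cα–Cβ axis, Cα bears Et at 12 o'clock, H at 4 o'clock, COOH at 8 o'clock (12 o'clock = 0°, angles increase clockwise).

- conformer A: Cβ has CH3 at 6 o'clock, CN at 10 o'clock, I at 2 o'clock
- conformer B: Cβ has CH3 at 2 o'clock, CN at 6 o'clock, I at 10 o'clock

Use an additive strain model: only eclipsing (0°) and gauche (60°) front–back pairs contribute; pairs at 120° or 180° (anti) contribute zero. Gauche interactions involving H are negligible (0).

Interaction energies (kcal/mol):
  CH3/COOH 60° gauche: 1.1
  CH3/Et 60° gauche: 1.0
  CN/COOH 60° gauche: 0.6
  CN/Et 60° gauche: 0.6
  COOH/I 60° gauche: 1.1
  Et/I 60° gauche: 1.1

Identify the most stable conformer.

A (staggered): Et(0°)/CN(300°) gauche 0.6; Et(0°)/I(60°) gauche 1.1; COOH(240°)/CH3(180°) gauche 1.1; COOH(240°)/CN(300°) gauche 0.6 → 3.4 kcal/mol.
B (staggered): Et(0°)/CH3(60°) gauche 1.0; Et(0°)/I(300°) gauche 1.1; COOH(240°)/CN(180°) gauche 0.6; COOH(240°)/I(300°) gauche 1.1 → 3.8 kcal/mol.
A has the lowest total (3.4 kcal/mol).

A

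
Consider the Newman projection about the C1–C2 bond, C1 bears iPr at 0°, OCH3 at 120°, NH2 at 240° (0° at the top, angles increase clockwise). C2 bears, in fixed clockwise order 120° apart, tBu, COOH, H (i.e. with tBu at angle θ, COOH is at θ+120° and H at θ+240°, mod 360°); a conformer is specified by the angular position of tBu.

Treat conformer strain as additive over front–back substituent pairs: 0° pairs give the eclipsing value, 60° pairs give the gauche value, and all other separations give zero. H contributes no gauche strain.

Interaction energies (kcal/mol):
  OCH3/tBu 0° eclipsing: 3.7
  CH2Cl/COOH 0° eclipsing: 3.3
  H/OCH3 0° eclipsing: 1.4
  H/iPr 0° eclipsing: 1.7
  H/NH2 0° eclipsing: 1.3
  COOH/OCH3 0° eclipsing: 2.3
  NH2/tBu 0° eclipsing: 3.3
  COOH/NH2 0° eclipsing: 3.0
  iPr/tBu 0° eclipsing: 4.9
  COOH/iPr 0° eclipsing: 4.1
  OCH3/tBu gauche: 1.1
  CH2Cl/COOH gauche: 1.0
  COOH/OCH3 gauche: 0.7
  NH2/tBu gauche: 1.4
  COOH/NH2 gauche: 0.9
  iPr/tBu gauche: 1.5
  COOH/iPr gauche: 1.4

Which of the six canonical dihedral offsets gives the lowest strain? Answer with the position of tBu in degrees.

tBu at 0° (eclipsed): iPr–tBu eclipsed, OCH3–COOH eclipsed, NH2–H eclipsed; 4.9 + 2.3 + 1.3 = 8.5 kcal/mol.
tBu at 60° (staggered): iPr–tBu gauche, OCH3–tBu gauche, OCH3–COOH gauche, NH2–COOH gauche; 1.5 + 1.1 + 0.7 + 0.9 = 4.2 kcal/mol.
tBu at 120° (eclipsed): iPr–H eclipsed, OCH3–tBu eclipsed, NH2–COOH eclipsed; 1.7 + 3.7 + 3.0 = 8.4 kcal/mol.
tBu at 180° (staggered): iPr–COOH gauche, OCH3–tBu gauche, NH2–tBu gauche, NH2–COOH gauche; 1.4 + 1.1 + 1.4 + 0.9 = 4.8 kcal/mol.
tBu at 240° (eclipsed): iPr–COOH eclipsed, OCH3–H eclipsed, NH2–tBu eclipsed; 4.1 + 1.4 + 3.3 = 8.8 kcal/mol.
tBu at 300° (staggered): iPr–tBu gauche, iPr–COOH gauche, OCH3–COOH gauche, NH2–tBu gauche; 1.5 + 1.4 + 0.7 + 1.4 = 5.0 kcal/mol.
The minimum (4.2 kcal/mol) occurs with tBu at 60°.

60°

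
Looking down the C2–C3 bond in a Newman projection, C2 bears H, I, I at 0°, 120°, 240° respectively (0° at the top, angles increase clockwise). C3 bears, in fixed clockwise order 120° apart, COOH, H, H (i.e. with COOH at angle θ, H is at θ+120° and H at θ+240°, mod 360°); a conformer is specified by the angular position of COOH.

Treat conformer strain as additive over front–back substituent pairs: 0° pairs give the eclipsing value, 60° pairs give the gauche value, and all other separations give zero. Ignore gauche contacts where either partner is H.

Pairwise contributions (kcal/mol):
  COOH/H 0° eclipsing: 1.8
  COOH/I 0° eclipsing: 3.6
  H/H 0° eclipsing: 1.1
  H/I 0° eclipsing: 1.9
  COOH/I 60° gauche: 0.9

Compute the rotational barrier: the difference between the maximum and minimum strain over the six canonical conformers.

COOH at 0° (eclipsed): H(0°)/COOH(0°) eclipsed 1.8; I(120°)/H(120°) eclipsed 1.9; I(240°)/H(240°) eclipsed 1.9 → 5.6 kcal/mol.
COOH at 60° (staggered): I(120°)/COOH(60°) gauche 0.9 → 0.9 kcal/mol.
COOH at 120° (eclipsed): H(0°)/H(0°) eclipsed 1.1; I(120°)/COOH(120°) eclipsed 3.6; I(240°)/H(240°) eclipsed 1.9 → 6.6 kcal/mol.
COOH at 180° (staggered): I(120°)/COOH(180°) gauche 0.9; I(240°)/COOH(180°) gauche 0.9 → 1.8 kcal/mol.
COOH at 240° (eclipsed): H(0°)/H(0°) eclipsed 1.1; I(120°)/H(120°) eclipsed 1.9; I(240°)/COOH(240°) eclipsed 3.6 → 6.6 kcal/mol.
COOH at 300° (staggered): I(240°)/COOH(300°) gauche 0.9 → 0.9 kcal/mol.
Max at 120° (6.6 kcal/mol), min at 60° (0.9 kcal/mol); barrier = 5.7 kcal/mol.

5.7 kcal/mol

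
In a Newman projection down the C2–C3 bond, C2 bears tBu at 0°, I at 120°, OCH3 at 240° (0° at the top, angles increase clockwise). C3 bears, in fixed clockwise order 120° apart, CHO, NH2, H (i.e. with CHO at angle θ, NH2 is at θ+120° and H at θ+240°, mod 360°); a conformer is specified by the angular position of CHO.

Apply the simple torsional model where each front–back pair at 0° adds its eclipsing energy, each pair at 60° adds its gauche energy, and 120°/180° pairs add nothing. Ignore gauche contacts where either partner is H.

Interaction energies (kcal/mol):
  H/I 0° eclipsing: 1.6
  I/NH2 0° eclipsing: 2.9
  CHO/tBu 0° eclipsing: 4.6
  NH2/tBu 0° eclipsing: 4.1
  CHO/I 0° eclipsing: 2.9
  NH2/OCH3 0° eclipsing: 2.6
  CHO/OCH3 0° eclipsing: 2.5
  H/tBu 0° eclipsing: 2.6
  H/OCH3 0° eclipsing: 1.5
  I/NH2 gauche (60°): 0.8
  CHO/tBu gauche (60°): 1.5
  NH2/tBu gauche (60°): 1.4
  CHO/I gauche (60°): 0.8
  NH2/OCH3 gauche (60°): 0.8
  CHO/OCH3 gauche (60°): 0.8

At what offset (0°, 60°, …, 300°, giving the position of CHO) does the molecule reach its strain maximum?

0°

CHO at 0° is eclipsed. tBu at 0° is eclipsed with CHO at 0° (4.6); I at 120° is eclipsed with NH2 at 120° (2.9); OCH3 at 240° is eclipsed with H at 240° (1.5). Total 9.0 kcal/mol.
CHO at 60° is staggered. tBu at 0° is gauche with CHO at 60° (1.5); I at 120° is gauche with CHO at 60° (0.8); I at 120° is gauche with NH2 at 180° (0.8); OCH3 at 240° is gauche with NH2 at 180° (0.8). Total 3.9 kcal/mol.
CHO at 120° is eclipsed. tBu at 0° is eclipsed with H at 0° (2.6); I at 120° is eclipsed with CHO at 120° (2.9); OCH3 at 240° is eclipsed with NH2 at 240° (2.6). Total 8.1 kcal/mol.
CHO at 180° is staggered. tBu at 0° is gauche with NH2 at 300° (1.4); I at 120° is gauche with CHO at 180° (0.8); OCH3 at 240° is gauche with CHO at 180° (0.8); OCH3 at 240° is gauche with NH2 at 300° (0.8). Total 3.8 kcal/mol.
CHO at 240° is eclipsed. tBu at 0° is eclipsed with NH2 at 0° (4.1); I at 120° is eclipsed with H at 120° (1.6); OCH3 at 240° is eclipsed with CHO at 240° (2.5). Total 8.2 kcal/mol.
CHO at 300° is staggered. tBu at 0° is gauche with CHO at 300° (1.5); tBu at 0° is gauche with NH2 at 60° (1.4); I at 120° is gauche with NH2 at 60° (0.8); OCH3 at 240° is gauche with CHO at 300° (0.8). Total 4.5 kcal/mol.
The maximum (9.0 kcal/mol) occurs with CHO at 0°.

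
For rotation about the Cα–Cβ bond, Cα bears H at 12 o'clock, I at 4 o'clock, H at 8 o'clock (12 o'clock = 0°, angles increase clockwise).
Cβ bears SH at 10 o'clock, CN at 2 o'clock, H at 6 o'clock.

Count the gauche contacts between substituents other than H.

1

Non-H gauche pairs: I(120°)/CN(60°) — 1 interaction.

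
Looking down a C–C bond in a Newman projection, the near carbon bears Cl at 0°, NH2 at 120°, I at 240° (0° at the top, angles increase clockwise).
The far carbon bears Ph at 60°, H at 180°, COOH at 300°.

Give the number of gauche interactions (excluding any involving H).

4

Non-H gauche pairs: Cl(0°)/Ph(60°); Cl(0°)/COOH(300°); NH2(120°)/Ph(60°); I(240°)/COOH(300°) — 4 interactions.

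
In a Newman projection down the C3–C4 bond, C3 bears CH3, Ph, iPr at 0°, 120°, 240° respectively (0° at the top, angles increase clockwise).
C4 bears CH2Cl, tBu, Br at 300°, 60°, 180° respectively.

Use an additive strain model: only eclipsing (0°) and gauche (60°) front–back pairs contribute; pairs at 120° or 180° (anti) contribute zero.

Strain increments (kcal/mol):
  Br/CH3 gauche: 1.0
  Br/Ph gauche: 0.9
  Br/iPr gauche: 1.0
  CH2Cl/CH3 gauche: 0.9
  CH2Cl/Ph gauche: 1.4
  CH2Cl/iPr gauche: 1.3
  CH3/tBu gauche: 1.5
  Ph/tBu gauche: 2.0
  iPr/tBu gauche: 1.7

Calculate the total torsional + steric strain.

7.6 kcal/mol

This conformer (staggered): CH3–CH2Cl gauche, CH3–tBu gauche, Ph–tBu gauche, Ph–Br gauche, iPr–CH2Cl gauche, iPr–Br gauche; 0.9 + 1.5 + 2.0 + 0.9 + 1.3 + 1.0 = 7.6 kcal/mol.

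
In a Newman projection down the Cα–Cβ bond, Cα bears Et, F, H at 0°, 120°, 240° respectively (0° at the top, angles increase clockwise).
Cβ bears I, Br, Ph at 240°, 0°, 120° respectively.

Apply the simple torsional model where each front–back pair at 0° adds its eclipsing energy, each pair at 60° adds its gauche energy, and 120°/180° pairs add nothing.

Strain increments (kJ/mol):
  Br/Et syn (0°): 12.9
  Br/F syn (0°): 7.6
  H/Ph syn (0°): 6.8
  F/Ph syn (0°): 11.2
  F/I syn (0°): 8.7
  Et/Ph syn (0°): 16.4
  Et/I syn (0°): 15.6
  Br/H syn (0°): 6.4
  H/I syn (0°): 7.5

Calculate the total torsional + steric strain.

31.6 kJ/mol

This conformer (eclipsed): Et–Br eclipsed, F–Ph eclipsed, H–I eclipsed; 12.9 + 11.2 + 7.5 = 31.6 kJ/mol.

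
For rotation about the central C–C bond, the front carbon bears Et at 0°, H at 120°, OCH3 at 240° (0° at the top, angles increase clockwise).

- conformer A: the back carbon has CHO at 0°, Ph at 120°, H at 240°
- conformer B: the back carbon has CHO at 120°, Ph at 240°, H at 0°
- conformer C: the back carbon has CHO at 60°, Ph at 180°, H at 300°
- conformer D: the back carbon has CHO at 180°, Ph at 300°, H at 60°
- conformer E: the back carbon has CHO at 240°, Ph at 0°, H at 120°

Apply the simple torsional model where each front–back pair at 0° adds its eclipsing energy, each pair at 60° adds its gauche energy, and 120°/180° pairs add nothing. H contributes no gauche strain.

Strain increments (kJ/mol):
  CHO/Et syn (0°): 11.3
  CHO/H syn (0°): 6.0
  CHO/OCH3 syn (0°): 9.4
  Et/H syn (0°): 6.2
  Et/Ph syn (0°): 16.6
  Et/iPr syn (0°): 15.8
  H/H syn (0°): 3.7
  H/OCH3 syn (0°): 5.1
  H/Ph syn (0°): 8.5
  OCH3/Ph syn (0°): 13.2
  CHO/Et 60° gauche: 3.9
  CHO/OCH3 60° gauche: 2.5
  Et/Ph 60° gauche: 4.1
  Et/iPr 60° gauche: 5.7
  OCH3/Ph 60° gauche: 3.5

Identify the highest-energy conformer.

E

A (eclipsed): Et(0°)/CHO(0°) eclipsed 11.3; H(120°)/Ph(120°) eclipsed 8.5; OCH3(240°)/H(240°) eclipsed 5.1 → 24.9 kJ/mol.
B (eclipsed): Et(0°)/H(0°) eclipsed 6.2; H(120°)/CHO(120°) eclipsed 6.0; OCH3(240°)/Ph(240°) eclipsed 13.2 → 25.4 kJ/mol.
C (staggered): Et(0°)/CHO(60°) gauche 3.9; OCH3(240°)/Ph(180°) gauche 3.5 → 7.4 kJ/mol.
D (staggered): Et(0°)/Ph(300°) gauche 4.1; OCH3(240°)/CHO(180°) gauche 2.5; OCH3(240°)/Ph(300°) gauche 3.5 → 10.1 kJ/mol.
E (eclipsed): Et(0°)/Ph(0°) eclipsed 16.6; H(120°)/H(120°) eclipsed 3.7; OCH3(240°)/CHO(240°) eclipsed 9.4 → 29.7 kJ/mol.
E has the highest total (29.7 kJ/mol).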